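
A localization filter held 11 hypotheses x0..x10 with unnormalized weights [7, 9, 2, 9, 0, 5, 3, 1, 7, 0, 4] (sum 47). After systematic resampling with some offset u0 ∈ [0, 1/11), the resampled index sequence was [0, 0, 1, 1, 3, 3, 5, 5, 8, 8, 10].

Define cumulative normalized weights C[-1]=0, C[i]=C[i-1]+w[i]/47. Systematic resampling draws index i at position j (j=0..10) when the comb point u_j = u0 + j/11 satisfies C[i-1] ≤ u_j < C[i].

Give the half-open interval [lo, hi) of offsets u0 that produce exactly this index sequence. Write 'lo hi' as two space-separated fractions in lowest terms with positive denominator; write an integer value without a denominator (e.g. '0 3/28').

C = [7/47, 16/47, 18/47, 27/47, 27/47, 32/47, 35/47, 36/47, 43/47, 43/47, 1]
j=0 picked index 0: u0 ∈ [0, 7/47)
j=1 picked index 0: u0 ∈ [-1/11, 30/517)
j=2 picked index 1: u0 ∈ [-17/517, 82/517)
j=3 picked index 1: u0 ∈ [-64/517, 35/517)
j=4 picked index 3: u0 ∈ [10/517, 109/517)
j=5 picked index 3: u0 ∈ [-37/517, 62/517)
j=6 picked index 5: u0 ∈ [15/517, 70/517)
j=7 picked index 5: u0 ∈ [-32/517, 23/517)
j=8 picked index 8: u0 ∈ [20/517, 97/517)
j=9 picked index 8: u0 ∈ [-27/517, 50/517)
j=10 picked index 10: u0 ∈ [3/517, 1/11)
intersection: [20/517, 23/517)

20/517 23/517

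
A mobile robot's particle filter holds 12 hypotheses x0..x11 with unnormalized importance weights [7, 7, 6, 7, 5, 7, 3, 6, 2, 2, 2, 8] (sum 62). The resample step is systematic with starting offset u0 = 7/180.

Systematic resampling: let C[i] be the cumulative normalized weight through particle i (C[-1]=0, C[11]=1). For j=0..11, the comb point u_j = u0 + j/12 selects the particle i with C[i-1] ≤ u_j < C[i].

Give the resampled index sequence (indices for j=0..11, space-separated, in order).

0 1 1 2 3 4 5 5 7 8 11 11

C = [7/62, 7/31, 10/31, 27/62, 16/31, 39/62, 21/31, 24/31, 25/31, 26/31, 27/31, 1]
j=0: u_0=7/180 ∈ [0, 7/62) → index 0
j=1: u_1=11/90 ∈ [7/62, 7/31) → index 1
j=2: u_2=37/180 ∈ [7/62, 7/31) → index 1
j=3: u_3=13/45 ∈ [7/31, 10/31) → index 2
j=4: u_4=67/180 ∈ [10/31, 27/62) → index 3
j=5: u_5=41/90 ∈ [27/62, 16/31) → index 4
j=6: u_6=97/180 ∈ [16/31, 39/62) → index 5
j=7: u_7=28/45 ∈ [16/31, 39/62) → index 5
j=8: u_8=127/180 ∈ [21/31, 24/31) → index 7
j=9: u_9=71/90 ∈ [24/31, 25/31) → index 8
j=10: u_10=157/180 ∈ [27/31, 1) → index 11
j=11: u_11=43/45 ∈ [27/31, 1) → index 11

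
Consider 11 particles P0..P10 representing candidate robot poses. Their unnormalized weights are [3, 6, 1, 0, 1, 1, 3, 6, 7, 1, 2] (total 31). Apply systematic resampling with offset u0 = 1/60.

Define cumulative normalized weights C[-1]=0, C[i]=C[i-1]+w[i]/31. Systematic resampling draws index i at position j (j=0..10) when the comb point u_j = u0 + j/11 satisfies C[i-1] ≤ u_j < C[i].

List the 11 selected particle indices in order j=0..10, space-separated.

0 1 1 1 5 6 7 7 8 8 9

C = [3/31, 9/31, 10/31, 10/31, 11/31, 12/31, 15/31, 21/31, 28/31, 29/31, 1]
j=0: u_0=1/60 ∈ [0, 3/31) → index 0
j=1: u_1=71/660 ∈ [3/31, 9/31) → index 1
j=2: u_2=131/660 ∈ [3/31, 9/31) → index 1
j=3: u_3=191/660 ∈ [3/31, 9/31) → index 1
j=4: u_4=251/660 ∈ [11/31, 12/31) → index 5
j=5: u_5=311/660 ∈ [12/31, 15/31) → index 6
j=6: u_6=371/660 ∈ [15/31, 21/31) → index 7
j=7: u_7=431/660 ∈ [15/31, 21/31) → index 7
j=8: u_8=491/660 ∈ [21/31, 28/31) → index 8
j=9: u_9=551/660 ∈ [21/31, 28/31) → index 8
j=10: u_10=611/660 ∈ [28/31, 29/31) → index 9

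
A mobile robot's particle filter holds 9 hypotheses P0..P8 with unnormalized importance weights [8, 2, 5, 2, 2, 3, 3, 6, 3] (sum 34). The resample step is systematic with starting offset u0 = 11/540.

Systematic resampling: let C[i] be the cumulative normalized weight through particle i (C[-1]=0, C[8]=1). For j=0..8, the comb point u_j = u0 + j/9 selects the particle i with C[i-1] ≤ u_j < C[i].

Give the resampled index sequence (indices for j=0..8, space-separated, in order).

0 0 1 2 3 5 6 7 7

C = [4/17, 5/17, 15/34, 1/2, 19/34, 11/17, 25/34, 31/34, 1]
j=0: u_0=11/540 ∈ [0, 4/17) → index 0
j=1: u_1=71/540 ∈ [0, 4/17) → index 0
j=2: u_2=131/540 ∈ [4/17, 5/17) → index 1
j=3: u_3=191/540 ∈ [5/17, 15/34) → index 2
j=4: u_4=251/540 ∈ [15/34, 1/2) → index 3
j=5: u_5=311/540 ∈ [19/34, 11/17) → index 5
j=6: u_6=371/540 ∈ [11/17, 25/34) → index 6
j=7: u_7=431/540 ∈ [25/34, 31/34) → index 7
j=8: u_8=491/540 ∈ [25/34, 31/34) → index 7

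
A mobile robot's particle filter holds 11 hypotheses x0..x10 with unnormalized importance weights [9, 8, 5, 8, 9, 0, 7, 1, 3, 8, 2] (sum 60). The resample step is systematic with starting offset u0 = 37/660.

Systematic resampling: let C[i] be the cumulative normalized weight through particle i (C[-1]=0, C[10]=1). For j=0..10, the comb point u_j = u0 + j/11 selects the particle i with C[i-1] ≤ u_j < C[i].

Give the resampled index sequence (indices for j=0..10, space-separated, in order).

0 0 1 2 3 4 4 6 8 9 9

C = [3/20, 17/60, 11/30, 1/2, 13/20, 13/20, 23/30, 47/60, 5/6, 29/30, 1]
j=0: u_0=37/660 ∈ [0, 3/20) → index 0
j=1: u_1=97/660 ∈ [0, 3/20) → index 0
j=2: u_2=157/660 ∈ [3/20, 17/60) → index 1
j=3: u_3=217/660 ∈ [17/60, 11/30) → index 2
j=4: u_4=277/660 ∈ [11/30, 1/2) → index 3
j=5: u_5=337/660 ∈ [1/2, 13/20) → index 4
j=6: u_6=397/660 ∈ [1/2, 13/20) → index 4
j=7: u_7=457/660 ∈ [13/20, 23/30) → index 6
j=8: u_8=47/60 ∈ [47/60, 5/6) → index 8
j=9: u_9=577/660 ∈ [5/6, 29/30) → index 9
j=10: u_10=637/660 ∈ [5/6, 29/30) → index 9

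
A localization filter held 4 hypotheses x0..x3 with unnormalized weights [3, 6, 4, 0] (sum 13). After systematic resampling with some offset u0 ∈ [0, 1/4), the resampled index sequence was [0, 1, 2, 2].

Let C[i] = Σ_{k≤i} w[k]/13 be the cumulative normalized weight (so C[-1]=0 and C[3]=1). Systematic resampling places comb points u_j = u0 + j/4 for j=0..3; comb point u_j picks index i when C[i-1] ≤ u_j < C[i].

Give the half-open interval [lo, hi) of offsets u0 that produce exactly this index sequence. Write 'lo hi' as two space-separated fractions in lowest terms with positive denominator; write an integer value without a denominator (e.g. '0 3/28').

C = [3/13, 9/13, 1, 1]
j=0 picked index 0: u0 ∈ [0, 3/13)
j=1 picked index 1: u0 ∈ [-1/52, 23/52)
j=2 picked index 2: u0 ∈ [5/26, 1/2)
j=3 picked index 2: u0 ∈ [-3/52, 1/4)
intersection: [5/26, 3/13)

5/26 3/13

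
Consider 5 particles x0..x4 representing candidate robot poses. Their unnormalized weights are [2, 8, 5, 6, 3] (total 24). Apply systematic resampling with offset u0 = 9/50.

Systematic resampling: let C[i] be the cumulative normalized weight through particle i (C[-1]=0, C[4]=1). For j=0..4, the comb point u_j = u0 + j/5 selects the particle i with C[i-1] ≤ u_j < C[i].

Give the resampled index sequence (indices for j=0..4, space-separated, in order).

1 1 2 3 4

C = [1/12, 5/12, 5/8, 7/8, 1]
j=0: u_0=9/50 ∈ [1/12, 5/12) → index 1
j=1: u_1=19/50 ∈ [1/12, 5/12) → index 1
j=2: u_2=29/50 ∈ [5/12, 5/8) → index 2
j=3: u_3=39/50 ∈ [5/8, 7/8) → index 3
j=4: u_4=49/50 ∈ [7/8, 1) → index 4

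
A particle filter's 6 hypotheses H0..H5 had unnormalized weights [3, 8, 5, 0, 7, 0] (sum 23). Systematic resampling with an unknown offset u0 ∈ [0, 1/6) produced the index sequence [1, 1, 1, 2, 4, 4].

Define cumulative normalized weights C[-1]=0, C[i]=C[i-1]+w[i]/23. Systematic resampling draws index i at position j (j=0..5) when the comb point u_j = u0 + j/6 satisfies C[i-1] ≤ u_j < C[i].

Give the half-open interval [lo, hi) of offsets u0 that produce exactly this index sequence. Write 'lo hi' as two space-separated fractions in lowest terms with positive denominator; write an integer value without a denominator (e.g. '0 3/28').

C = [3/23, 11/23, 16/23, 16/23, 1, 1]
j=0 picked index 1: u0 ∈ [3/23, 11/23)
j=1 picked index 1: u0 ∈ [-5/138, 43/138)
j=2 picked index 1: u0 ∈ [-14/69, 10/69)
j=3 picked index 2: u0 ∈ [-1/46, 9/46)
j=4 picked index 4: u0 ∈ [2/69, 1/3)
j=5 picked index 4: u0 ∈ [-19/138, 1/6)
intersection: [3/23, 10/69)

3/23 10/69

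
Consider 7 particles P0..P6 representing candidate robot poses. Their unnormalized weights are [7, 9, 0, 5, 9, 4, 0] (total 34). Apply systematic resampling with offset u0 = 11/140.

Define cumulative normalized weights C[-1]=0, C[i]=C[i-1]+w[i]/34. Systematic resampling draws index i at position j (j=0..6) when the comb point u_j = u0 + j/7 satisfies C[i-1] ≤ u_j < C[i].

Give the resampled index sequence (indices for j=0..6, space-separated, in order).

0 1 1 3 4 4 5

C = [7/34, 8/17, 8/17, 21/34, 15/17, 1, 1]
j=0: u_0=11/140 ∈ [0, 7/34) → index 0
j=1: u_1=31/140 ∈ [7/34, 8/17) → index 1
j=2: u_2=51/140 ∈ [7/34, 8/17) → index 1
j=3: u_3=71/140 ∈ [8/17, 21/34) → index 3
j=4: u_4=13/20 ∈ [21/34, 15/17) → index 4
j=5: u_5=111/140 ∈ [21/34, 15/17) → index 4
j=6: u_6=131/140 ∈ [15/17, 1) → index 5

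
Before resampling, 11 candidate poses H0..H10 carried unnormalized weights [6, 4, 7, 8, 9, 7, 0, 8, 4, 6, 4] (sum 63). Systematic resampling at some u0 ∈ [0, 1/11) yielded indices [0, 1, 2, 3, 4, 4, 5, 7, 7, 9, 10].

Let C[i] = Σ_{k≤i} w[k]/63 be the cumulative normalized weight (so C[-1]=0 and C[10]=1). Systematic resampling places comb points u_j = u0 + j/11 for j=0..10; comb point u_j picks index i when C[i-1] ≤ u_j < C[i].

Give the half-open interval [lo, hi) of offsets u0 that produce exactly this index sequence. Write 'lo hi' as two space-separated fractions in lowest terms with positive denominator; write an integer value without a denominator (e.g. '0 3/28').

23/693 5/99

C = [2/21, 10/63, 17/63, 25/63, 34/63, 41/63, 41/63, 7/9, 53/63, 59/63, 1]
j=0 picked index 0: u0 ∈ [0, 2/21)
j=1 picked index 1: u0 ∈ [1/231, 47/693)
j=2 picked index 2: u0 ∈ [-16/693, 61/693)
j=3 picked index 3: u0 ∈ [-2/693, 86/693)
j=4 picked index 4: u0 ∈ [23/693, 122/693)
j=5 picked index 4: u0 ∈ [-40/693, 59/693)
j=6 picked index 5: u0 ∈ [-4/693, 73/693)
j=7 picked index 7: u0 ∈ [10/693, 14/99)
j=8 picked index 7: u0 ∈ [-53/693, 5/99)
j=9 picked index 9: u0 ∈ [16/693, 82/693)
j=10 picked index 10: u0 ∈ [19/693, 1/11)
intersection: [23/693, 5/99)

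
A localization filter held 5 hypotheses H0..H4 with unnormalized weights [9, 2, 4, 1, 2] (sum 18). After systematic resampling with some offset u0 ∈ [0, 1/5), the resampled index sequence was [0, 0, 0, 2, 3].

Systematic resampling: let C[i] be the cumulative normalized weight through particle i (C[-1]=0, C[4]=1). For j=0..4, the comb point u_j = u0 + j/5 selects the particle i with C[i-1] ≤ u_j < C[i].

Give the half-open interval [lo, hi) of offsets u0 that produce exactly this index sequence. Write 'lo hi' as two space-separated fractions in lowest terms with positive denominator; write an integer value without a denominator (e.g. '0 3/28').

C = [1/2, 11/18, 5/6, 8/9, 1]
j=0 picked index 0: u0 ∈ [0, 1/2)
j=1 picked index 0: u0 ∈ [-1/5, 3/10)
j=2 picked index 0: u0 ∈ [-2/5, 1/10)
j=3 picked index 2: u0 ∈ [1/90, 7/30)
j=4 picked index 3: u0 ∈ [1/30, 4/45)
intersection: [1/30, 4/45)

1/30 4/45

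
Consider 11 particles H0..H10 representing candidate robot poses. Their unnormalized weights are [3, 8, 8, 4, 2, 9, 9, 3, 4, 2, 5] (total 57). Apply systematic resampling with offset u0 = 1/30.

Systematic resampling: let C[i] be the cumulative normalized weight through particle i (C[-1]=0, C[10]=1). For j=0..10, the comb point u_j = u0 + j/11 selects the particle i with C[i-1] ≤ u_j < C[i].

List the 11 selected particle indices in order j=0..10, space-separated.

0 1 2 2 3 5 5 6 7 8 10

C = [1/19, 11/57, 1/3, 23/57, 25/57, 34/57, 43/57, 46/57, 50/57, 52/57, 1]
j=0: u_0=1/30 ∈ [0, 1/19) → index 0
j=1: u_1=41/330 ∈ [1/19, 11/57) → index 1
j=2: u_2=71/330 ∈ [11/57, 1/3) → index 2
j=3: u_3=101/330 ∈ [11/57, 1/3) → index 2
j=4: u_4=131/330 ∈ [1/3, 23/57) → index 3
j=5: u_5=161/330 ∈ [25/57, 34/57) → index 5
j=6: u_6=191/330 ∈ [25/57, 34/57) → index 5
j=7: u_7=221/330 ∈ [34/57, 43/57) → index 6
j=8: u_8=251/330 ∈ [43/57, 46/57) → index 7
j=9: u_9=281/330 ∈ [46/57, 50/57) → index 8
j=10: u_10=311/330 ∈ [52/57, 1) → index 10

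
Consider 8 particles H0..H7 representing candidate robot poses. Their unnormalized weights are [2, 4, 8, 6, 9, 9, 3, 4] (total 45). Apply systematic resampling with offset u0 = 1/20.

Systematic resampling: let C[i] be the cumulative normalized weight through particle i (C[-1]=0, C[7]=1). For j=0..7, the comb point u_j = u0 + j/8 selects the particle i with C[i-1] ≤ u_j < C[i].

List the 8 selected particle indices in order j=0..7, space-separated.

1 2 2 3 4 5 5 7

C = [2/45, 2/15, 14/45, 4/9, 29/45, 38/45, 41/45, 1]
j=0: u_0=1/20 ∈ [2/45, 2/15) → index 1
j=1: u_1=7/40 ∈ [2/15, 14/45) → index 2
j=2: u_2=3/10 ∈ [2/15, 14/45) → index 2
j=3: u_3=17/40 ∈ [14/45, 4/9) → index 3
j=4: u_4=11/20 ∈ [4/9, 29/45) → index 4
j=5: u_5=27/40 ∈ [29/45, 38/45) → index 5
j=6: u_6=4/5 ∈ [29/45, 38/45) → index 5
j=7: u_7=37/40 ∈ [41/45, 1) → index 7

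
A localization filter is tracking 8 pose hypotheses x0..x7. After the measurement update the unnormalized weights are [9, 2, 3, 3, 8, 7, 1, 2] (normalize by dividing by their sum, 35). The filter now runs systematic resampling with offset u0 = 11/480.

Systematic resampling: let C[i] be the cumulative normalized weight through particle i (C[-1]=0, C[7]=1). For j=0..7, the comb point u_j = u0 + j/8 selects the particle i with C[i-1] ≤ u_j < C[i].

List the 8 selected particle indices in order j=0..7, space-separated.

C = [9/35, 11/35, 2/5, 17/35, 5/7, 32/35, 33/35, 1]
j=0: u_0=11/480 ∈ [0, 9/35) → index 0
j=1: u_1=71/480 ∈ [0, 9/35) → index 0
j=2: u_2=131/480 ∈ [9/35, 11/35) → index 1
j=3: u_3=191/480 ∈ [11/35, 2/5) → index 2
j=4: u_4=251/480 ∈ [17/35, 5/7) → index 4
j=5: u_5=311/480 ∈ [17/35, 5/7) → index 4
j=6: u_6=371/480 ∈ [5/7, 32/35) → index 5
j=7: u_7=431/480 ∈ [5/7, 32/35) → index 5

0 0 1 2 4 4 5 5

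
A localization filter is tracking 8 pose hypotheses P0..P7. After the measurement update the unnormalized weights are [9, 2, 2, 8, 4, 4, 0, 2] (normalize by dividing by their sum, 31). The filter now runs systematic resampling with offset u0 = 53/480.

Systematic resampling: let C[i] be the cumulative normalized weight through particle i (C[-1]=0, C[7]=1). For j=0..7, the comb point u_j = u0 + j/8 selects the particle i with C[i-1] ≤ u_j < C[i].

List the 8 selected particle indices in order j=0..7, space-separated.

0 0 2 3 3 4 5 7

C = [9/31, 11/31, 13/31, 21/31, 25/31, 29/31, 29/31, 1]
j=0: u_0=53/480 ∈ [0, 9/31) → index 0
j=1: u_1=113/480 ∈ [0, 9/31) → index 0
j=2: u_2=173/480 ∈ [11/31, 13/31) → index 2
j=3: u_3=233/480 ∈ [13/31, 21/31) → index 3
j=4: u_4=293/480 ∈ [13/31, 21/31) → index 3
j=5: u_5=353/480 ∈ [21/31, 25/31) → index 4
j=6: u_6=413/480 ∈ [25/31, 29/31) → index 5
j=7: u_7=473/480 ∈ [29/31, 1) → index 7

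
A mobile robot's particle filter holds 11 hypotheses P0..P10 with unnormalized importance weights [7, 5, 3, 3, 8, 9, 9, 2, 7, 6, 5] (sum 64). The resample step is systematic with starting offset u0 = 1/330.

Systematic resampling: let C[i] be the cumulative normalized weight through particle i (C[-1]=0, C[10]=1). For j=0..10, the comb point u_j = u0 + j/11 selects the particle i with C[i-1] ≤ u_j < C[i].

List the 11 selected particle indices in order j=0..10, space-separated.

0 0 1 3 4 5 6 6 8 8 9

C = [7/64, 3/16, 15/64, 9/32, 13/32, 35/64, 11/16, 23/32, 53/64, 59/64, 1]
j=0: u_0=1/330 ∈ [0, 7/64) → index 0
j=1: u_1=31/330 ∈ [0, 7/64) → index 0
j=2: u_2=61/330 ∈ [7/64, 3/16) → index 1
j=3: u_3=91/330 ∈ [15/64, 9/32) → index 3
j=4: u_4=11/30 ∈ [9/32, 13/32) → index 4
j=5: u_5=151/330 ∈ [13/32, 35/64) → index 5
j=6: u_6=181/330 ∈ [35/64, 11/16) → index 6
j=7: u_7=211/330 ∈ [35/64, 11/16) → index 6
j=8: u_8=241/330 ∈ [23/32, 53/64) → index 8
j=9: u_9=271/330 ∈ [23/32, 53/64) → index 8
j=10: u_10=301/330 ∈ [53/64, 59/64) → index 9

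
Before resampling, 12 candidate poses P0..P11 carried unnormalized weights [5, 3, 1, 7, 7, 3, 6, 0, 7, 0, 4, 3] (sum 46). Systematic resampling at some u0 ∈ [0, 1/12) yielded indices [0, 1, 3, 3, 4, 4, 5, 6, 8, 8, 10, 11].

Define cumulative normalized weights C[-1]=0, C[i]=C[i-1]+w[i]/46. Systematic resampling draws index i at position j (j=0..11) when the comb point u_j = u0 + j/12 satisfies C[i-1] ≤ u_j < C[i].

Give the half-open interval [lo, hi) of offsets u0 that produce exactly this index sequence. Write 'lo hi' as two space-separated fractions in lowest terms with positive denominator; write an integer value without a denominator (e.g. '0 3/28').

2/69 3/46

C = [5/46, 4/23, 9/46, 8/23, 1/2, 13/23, 16/23, 16/23, 39/46, 39/46, 43/46, 1]
j=0 picked index 0: u0 ∈ [0, 5/46)
j=1 picked index 1: u0 ∈ [7/276, 25/276)
j=2 picked index 3: u0 ∈ [2/69, 25/138)
j=3 picked index 3: u0 ∈ [-5/92, 9/92)
j=4 picked index 4: u0 ∈ [1/69, 1/6)
j=5 picked index 4: u0 ∈ [-19/276, 1/12)
j=6 picked index 5: u0 ∈ [0, 3/46)
j=7 picked index 6: u0 ∈ [-5/276, 31/276)
j=8 picked index 8: u0 ∈ [2/69, 25/138)
j=9 picked index 8: u0 ∈ [-5/92, 9/92)
j=10 picked index 10: u0 ∈ [1/69, 7/69)
j=11 picked index 11: u0 ∈ [5/276, 1/12)
intersection: [2/69, 3/46)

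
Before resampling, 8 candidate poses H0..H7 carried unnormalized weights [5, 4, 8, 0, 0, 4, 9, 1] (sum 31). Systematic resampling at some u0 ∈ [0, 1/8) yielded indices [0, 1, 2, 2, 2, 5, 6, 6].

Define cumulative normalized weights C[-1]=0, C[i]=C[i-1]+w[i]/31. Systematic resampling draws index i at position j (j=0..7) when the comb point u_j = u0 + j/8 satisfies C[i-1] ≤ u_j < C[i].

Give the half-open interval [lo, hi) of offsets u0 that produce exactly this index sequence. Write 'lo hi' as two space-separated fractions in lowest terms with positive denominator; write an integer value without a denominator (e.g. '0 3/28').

C = [5/31, 9/31, 17/31, 17/31, 17/31, 21/31, 30/31, 1]
j=0 picked index 0: u0 ∈ [0, 5/31)
j=1 picked index 1: u0 ∈ [9/248, 41/248)
j=2 picked index 2: u0 ∈ [5/124, 37/124)
j=3 picked index 2: u0 ∈ [-21/248, 43/248)
j=4 picked index 2: u0 ∈ [-13/62, 3/62)
j=5 picked index 5: u0 ∈ [-19/248, 13/248)
j=6 picked index 6: u0 ∈ [-9/124, 27/124)
j=7 picked index 6: u0 ∈ [-49/248, 23/248)
intersection: [5/124, 3/62)

5/124 3/62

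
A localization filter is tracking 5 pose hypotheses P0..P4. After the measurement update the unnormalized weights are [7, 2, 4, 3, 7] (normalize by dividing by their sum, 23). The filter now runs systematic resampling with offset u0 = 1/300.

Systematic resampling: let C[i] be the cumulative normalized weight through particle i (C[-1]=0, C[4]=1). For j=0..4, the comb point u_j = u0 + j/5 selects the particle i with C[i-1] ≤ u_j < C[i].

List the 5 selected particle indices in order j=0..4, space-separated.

C = [7/23, 9/23, 13/23, 16/23, 1]
j=0: u_0=1/300 ∈ [0, 7/23) → index 0
j=1: u_1=61/300 ∈ [0, 7/23) → index 0
j=2: u_2=121/300 ∈ [9/23, 13/23) → index 2
j=3: u_3=181/300 ∈ [13/23, 16/23) → index 3
j=4: u_4=241/300 ∈ [16/23, 1) → index 4

0 0 2 3 4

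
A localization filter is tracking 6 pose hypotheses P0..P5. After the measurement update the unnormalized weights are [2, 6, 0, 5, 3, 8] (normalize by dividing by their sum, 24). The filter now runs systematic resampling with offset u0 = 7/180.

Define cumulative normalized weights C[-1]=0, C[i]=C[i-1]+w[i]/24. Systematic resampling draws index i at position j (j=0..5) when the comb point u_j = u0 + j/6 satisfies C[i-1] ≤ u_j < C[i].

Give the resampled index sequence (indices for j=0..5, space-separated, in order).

C = [1/12, 1/3, 1/3, 13/24, 2/3, 1]
j=0: u_0=7/180 ∈ [0, 1/12) → index 0
j=1: u_1=37/180 ∈ [1/12, 1/3) → index 1
j=2: u_2=67/180 ∈ [1/3, 13/24) → index 3
j=3: u_3=97/180 ∈ [1/3, 13/24) → index 3
j=4: u_4=127/180 ∈ [2/3, 1) → index 5
j=5: u_5=157/180 ∈ [2/3, 1) → index 5

0 1 3 3 5 5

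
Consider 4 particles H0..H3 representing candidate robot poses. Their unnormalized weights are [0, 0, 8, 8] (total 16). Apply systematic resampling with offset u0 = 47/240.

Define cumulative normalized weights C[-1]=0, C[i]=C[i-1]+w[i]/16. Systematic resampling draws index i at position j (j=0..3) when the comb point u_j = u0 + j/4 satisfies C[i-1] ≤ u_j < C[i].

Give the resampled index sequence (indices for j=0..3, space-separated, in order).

2 2 3 3

C = [0, 0, 1/2, 1]
j=0: u_0=47/240 ∈ [0, 1/2) → index 2
j=1: u_1=107/240 ∈ [0, 1/2) → index 2
j=2: u_2=167/240 ∈ [1/2, 1) → index 3
j=3: u_3=227/240 ∈ [1/2, 1) → index 3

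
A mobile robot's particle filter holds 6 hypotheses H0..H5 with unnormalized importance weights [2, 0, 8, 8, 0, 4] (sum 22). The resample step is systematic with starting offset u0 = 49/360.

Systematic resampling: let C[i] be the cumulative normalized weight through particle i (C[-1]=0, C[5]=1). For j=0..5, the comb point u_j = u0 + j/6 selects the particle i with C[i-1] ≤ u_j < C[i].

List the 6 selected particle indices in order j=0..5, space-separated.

2 2 3 3 3 5

C = [1/11, 1/11, 5/11, 9/11, 9/11, 1]
j=0: u_0=49/360 ∈ [1/11, 5/11) → index 2
j=1: u_1=109/360 ∈ [1/11, 5/11) → index 2
j=2: u_2=169/360 ∈ [5/11, 9/11) → index 3
j=3: u_3=229/360 ∈ [5/11, 9/11) → index 3
j=4: u_4=289/360 ∈ [5/11, 9/11) → index 3
j=5: u_5=349/360 ∈ [9/11, 1) → index 5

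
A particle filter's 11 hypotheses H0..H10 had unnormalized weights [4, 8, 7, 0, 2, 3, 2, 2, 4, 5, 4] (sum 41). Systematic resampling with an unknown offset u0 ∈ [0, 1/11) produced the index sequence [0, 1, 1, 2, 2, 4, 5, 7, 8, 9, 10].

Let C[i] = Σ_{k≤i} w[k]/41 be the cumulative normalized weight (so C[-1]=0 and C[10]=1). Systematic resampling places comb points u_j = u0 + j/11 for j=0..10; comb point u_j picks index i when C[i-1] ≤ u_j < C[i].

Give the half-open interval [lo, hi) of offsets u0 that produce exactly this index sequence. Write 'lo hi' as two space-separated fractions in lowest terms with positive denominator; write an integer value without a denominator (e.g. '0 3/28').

C = [4/41, 12/41, 19/41, 19/41, 21/41, 24/41, 26/41, 28/41, 32/41, 37/41, 1]
j=0 picked index 0: u0 ∈ [0, 4/41)
j=1 picked index 1: u0 ∈ [3/451, 91/451)
j=2 picked index 1: u0 ∈ [-38/451, 50/451)
j=3 picked index 2: u0 ∈ [9/451, 86/451)
j=4 picked index 2: u0 ∈ [-32/451, 45/451)
j=5 picked index 4: u0 ∈ [4/451, 26/451)
j=6 picked index 5: u0 ∈ [-15/451, 18/451)
j=7 picked index 7: u0 ∈ [-1/451, 21/451)
j=8 picked index 8: u0 ∈ [-20/451, 24/451)
j=9 picked index 9: u0 ∈ [-17/451, 38/451)
j=10 picked index 10: u0 ∈ [-3/451, 1/11)
intersection: [9/451, 18/451)

9/451 18/451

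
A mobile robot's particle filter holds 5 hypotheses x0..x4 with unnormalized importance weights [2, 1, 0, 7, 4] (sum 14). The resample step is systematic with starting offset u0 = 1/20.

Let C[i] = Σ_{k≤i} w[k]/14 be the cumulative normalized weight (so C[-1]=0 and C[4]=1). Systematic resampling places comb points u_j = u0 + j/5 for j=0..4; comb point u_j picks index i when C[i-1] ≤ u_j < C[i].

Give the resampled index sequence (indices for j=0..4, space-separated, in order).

0 3 3 3 4

C = [1/7, 3/14, 3/14, 5/7, 1]
j=0: u_0=1/20 ∈ [0, 1/7) → index 0
j=1: u_1=1/4 ∈ [3/14, 5/7) → index 3
j=2: u_2=9/20 ∈ [3/14, 5/7) → index 3
j=3: u_3=13/20 ∈ [3/14, 5/7) → index 3
j=4: u_4=17/20 ∈ [5/7, 1) → index 4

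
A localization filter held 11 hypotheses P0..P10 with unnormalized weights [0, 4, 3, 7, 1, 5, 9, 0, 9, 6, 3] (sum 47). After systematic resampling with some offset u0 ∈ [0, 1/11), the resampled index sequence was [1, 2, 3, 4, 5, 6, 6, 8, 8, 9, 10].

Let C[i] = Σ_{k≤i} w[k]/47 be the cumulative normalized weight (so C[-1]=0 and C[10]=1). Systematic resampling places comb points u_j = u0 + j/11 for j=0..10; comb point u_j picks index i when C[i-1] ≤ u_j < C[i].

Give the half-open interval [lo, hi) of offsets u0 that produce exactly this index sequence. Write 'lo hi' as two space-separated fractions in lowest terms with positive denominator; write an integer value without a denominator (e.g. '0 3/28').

14/517 24/517

C = [0, 4/47, 7/47, 14/47, 15/47, 20/47, 29/47, 29/47, 38/47, 44/47, 1]
j=0 picked index 1: u0 ∈ [0, 4/47)
j=1 picked index 2: u0 ∈ [-3/517, 30/517)
j=2 picked index 3: u0 ∈ [-17/517, 60/517)
j=3 picked index 4: u0 ∈ [13/517, 24/517)
j=4 picked index 5: u0 ∈ [-23/517, 32/517)
j=5 picked index 6: u0 ∈ [-15/517, 84/517)
j=6 picked index 6: u0 ∈ [-62/517, 37/517)
j=7 picked index 8: u0 ∈ [-10/517, 89/517)
j=8 picked index 8: u0 ∈ [-57/517, 42/517)
j=9 picked index 9: u0 ∈ [-5/517, 61/517)
j=10 picked index 10: u0 ∈ [14/517, 1/11)
intersection: [14/517, 24/517)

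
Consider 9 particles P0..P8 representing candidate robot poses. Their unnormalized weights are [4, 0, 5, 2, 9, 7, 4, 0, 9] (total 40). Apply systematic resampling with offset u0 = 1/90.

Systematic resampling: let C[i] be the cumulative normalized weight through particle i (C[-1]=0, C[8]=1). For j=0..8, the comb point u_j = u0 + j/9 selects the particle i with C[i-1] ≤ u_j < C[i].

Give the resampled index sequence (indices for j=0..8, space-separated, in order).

0 2 3 4 4 5 6 8 8

C = [1/10, 1/10, 9/40, 11/40, 1/2, 27/40, 31/40, 31/40, 1]
j=0: u_0=1/90 ∈ [0, 1/10) → index 0
j=1: u_1=11/90 ∈ [1/10, 9/40) → index 2
j=2: u_2=7/30 ∈ [9/40, 11/40) → index 3
j=3: u_3=31/90 ∈ [11/40, 1/2) → index 4
j=4: u_4=41/90 ∈ [11/40, 1/2) → index 4
j=5: u_5=17/30 ∈ [1/2, 27/40) → index 5
j=6: u_6=61/90 ∈ [27/40, 31/40) → index 6
j=7: u_7=71/90 ∈ [31/40, 1) → index 8
j=8: u_8=9/10 ∈ [31/40, 1) → index 8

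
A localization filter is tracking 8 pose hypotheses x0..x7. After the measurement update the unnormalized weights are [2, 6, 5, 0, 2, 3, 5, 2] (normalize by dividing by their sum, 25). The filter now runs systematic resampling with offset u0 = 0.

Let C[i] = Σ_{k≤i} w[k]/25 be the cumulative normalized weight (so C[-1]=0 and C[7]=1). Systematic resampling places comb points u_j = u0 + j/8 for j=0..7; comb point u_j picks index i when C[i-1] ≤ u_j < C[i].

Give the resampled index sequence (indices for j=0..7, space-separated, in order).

0 1 1 2 2 5 6 6

C = [2/25, 8/25, 13/25, 13/25, 3/5, 18/25, 23/25, 1]
j=0: u_0=0 ∈ [0, 2/25) → index 0
j=1: u_1=1/8 ∈ [2/25, 8/25) → index 1
j=2: u_2=1/4 ∈ [2/25, 8/25) → index 1
j=3: u_3=3/8 ∈ [8/25, 13/25) → index 2
j=4: u_4=1/2 ∈ [8/25, 13/25) → index 2
j=5: u_5=5/8 ∈ [3/5, 18/25) → index 5
j=6: u_6=3/4 ∈ [18/25, 23/25) → index 6
j=7: u_7=7/8 ∈ [18/25, 23/25) → index 6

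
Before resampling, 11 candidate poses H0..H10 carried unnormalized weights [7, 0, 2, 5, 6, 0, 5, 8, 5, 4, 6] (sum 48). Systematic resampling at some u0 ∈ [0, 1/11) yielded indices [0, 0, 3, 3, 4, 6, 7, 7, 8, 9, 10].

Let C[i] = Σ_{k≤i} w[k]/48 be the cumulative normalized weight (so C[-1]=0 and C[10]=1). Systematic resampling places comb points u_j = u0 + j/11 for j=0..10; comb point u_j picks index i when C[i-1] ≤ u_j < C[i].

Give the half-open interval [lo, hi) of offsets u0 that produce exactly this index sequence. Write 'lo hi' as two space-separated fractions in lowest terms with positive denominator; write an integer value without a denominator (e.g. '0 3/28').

1/176 5/264

C = [7/48, 7/48, 3/16, 7/24, 5/12, 5/12, 25/48, 11/16, 19/24, 7/8, 1]
j=0 picked index 0: u0 ∈ [0, 7/48)
j=1 picked index 0: u0 ∈ [-1/11, 29/528)
j=2 picked index 3: u0 ∈ [1/176, 29/264)
j=3 picked index 3: u0 ∈ [-15/176, 5/264)
j=4 picked index 4: u0 ∈ [-19/264, 7/132)
j=5 picked index 6: u0 ∈ [-5/132, 35/528)
j=6 picked index 7: u0 ∈ [-13/528, 25/176)
j=7 picked index 7: u0 ∈ [-61/528, 9/176)
j=8 picked index 8: u0 ∈ [-7/176, 17/264)
j=9 picked index 9: u0 ∈ [-7/264, 5/88)
j=10 picked index 10: u0 ∈ [-3/88, 1/11)
intersection: [1/176, 5/264)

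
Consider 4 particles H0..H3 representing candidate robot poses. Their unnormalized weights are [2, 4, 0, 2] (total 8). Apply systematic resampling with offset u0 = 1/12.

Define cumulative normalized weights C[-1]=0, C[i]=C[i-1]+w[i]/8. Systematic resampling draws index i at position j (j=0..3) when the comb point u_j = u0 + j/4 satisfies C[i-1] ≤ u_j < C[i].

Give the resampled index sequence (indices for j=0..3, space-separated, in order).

0 1 1 3

C = [1/4, 3/4, 3/4, 1]
j=0: u_0=1/12 ∈ [0, 1/4) → index 0
j=1: u_1=1/3 ∈ [1/4, 3/4) → index 1
j=2: u_2=7/12 ∈ [1/4, 3/4) → index 1
j=3: u_3=5/6 ∈ [3/4, 1) → index 3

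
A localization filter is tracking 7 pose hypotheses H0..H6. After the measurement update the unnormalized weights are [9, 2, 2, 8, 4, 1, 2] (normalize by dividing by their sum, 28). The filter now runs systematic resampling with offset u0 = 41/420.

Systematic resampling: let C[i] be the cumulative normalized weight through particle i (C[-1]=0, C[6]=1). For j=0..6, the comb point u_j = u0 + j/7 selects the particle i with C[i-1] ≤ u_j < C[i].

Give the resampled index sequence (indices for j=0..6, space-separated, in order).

C = [9/28, 11/28, 13/28, 3/4, 25/28, 13/14, 1]
j=0: u_0=41/420 ∈ [0, 9/28) → index 0
j=1: u_1=101/420 ∈ [0, 9/28) → index 0
j=2: u_2=23/60 ∈ [9/28, 11/28) → index 1
j=3: u_3=221/420 ∈ [13/28, 3/4) → index 3
j=4: u_4=281/420 ∈ [13/28, 3/4) → index 3
j=5: u_5=341/420 ∈ [3/4, 25/28) → index 4
j=6: u_6=401/420 ∈ [13/14, 1) → index 6

0 0 1 3 3 4 6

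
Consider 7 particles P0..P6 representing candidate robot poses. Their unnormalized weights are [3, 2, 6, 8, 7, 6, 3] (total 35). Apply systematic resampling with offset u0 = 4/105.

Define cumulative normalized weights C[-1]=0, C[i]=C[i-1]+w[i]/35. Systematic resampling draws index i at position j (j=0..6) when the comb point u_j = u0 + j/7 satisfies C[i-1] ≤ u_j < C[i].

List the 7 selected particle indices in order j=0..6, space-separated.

C = [3/35, 1/7, 11/35, 19/35, 26/35, 32/35, 1]
j=0: u_0=4/105 ∈ [0, 3/35) → index 0
j=1: u_1=19/105 ∈ [1/7, 11/35) → index 2
j=2: u_2=34/105 ∈ [11/35, 19/35) → index 3
j=3: u_3=7/15 ∈ [11/35, 19/35) → index 3
j=4: u_4=64/105 ∈ [19/35, 26/35) → index 4
j=5: u_5=79/105 ∈ [26/35, 32/35) → index 5
j=6: u_6=94/105 ∈ [26/35, 32/35) → index 5

0 2 3 3 4 5 5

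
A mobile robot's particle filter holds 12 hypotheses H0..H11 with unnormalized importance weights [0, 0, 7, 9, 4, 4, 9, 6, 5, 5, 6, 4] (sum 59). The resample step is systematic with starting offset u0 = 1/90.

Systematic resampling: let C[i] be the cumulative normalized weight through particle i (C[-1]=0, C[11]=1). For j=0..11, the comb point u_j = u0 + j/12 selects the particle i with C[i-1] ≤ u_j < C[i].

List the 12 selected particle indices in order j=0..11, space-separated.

C = [0, 0, 7/59, 16/59, 20/59, 24/59, 33/59, 39/59, 44/59, 49/59, 55/59, 1]
j=0: u_0=1/90 ∈ [0, 7/59) → index 2
j=1: u_1=17/180 ∈ [0, 7/59) → index 2
j=2: u_2=8/45 ∈ [7/59, 16/59) → index 3
j=3: u_3=47/180 ∈ [7/59, 16/59) → index 3
j=4: u_4=31/90 ∈ [20/59, 24/59) → index 5
j=5: u_5=77/180 ∈ [24/59, 33/59) → index 6
j=6: u_6=23/45 ∈ [24/59, 33/59) → index 6
j=7: u_7=107/180 ∈ [33/59, 39/59) → index 7
j=8: u_8=61/90 ∈ [39/59, 44/59) → index 8
j=9: u_9=137/180 ∈ [44/59, 49/59) → index 9
j=10: u_10=38/45 ∈ [49/59, 55/59) → index 10
j=11: u_11=167/180 ∈ [49/59, 55/59) → index 10

2 2 3 3 5 6 6 7 8 9 10 10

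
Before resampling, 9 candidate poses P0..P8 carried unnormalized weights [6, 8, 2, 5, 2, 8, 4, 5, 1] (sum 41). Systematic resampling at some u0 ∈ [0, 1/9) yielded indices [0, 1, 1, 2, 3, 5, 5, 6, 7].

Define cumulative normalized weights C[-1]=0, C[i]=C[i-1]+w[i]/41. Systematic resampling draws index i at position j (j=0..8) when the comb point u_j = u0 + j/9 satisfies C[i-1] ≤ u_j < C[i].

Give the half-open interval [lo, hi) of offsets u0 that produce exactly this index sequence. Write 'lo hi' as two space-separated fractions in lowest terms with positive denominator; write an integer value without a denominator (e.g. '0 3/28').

13/369 7/123

C = [6/41, 14/41, 16/41, 21/41, 23/41, 31/41, 35/41, 40/41, 1]
j=0 picked index 0: u0 ∈ [0, 6/41)
j=1 picked index 1: u0 ∈ [13/369, 85/369)
j=2 picked index 1: u0 ∈ [-28/369, 44/369)
j=3 picked index 2: u0 ∈ [1/123, 7/123)
j=4 picked index 3: u0 ∈ [-20/369, 25/369)
j=5 picked index 5: u0 ∈ [2/369, 74/369)
j=6 picked index 5: u0 ∈ [-13/123, 11/123)
j=7 picked index 6: u0 ∈ [-8/369, 28/369)
j=8 picked index 7: u0 ∈ [-13/369, 32/369)
intersection: [13/369, 7/123)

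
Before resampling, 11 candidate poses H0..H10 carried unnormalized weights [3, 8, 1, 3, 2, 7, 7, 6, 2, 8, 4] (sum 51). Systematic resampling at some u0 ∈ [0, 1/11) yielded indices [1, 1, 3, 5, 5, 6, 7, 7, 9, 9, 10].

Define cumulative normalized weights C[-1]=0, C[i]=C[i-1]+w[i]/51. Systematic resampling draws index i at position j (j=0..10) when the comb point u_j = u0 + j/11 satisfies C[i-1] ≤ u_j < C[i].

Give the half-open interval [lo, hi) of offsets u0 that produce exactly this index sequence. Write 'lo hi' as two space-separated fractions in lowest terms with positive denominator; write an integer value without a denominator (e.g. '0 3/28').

35/561 50/561

C = [1/17, 11/51, 4/17, 5/17, 1/3, 8/17, 31/51, 37/51, 13/17, 47/51, 1]
j=0 picked index 1: u0 ∈ [1/17, 11/51)
j=1 picked index 1: u0 ∈ [-6/187, 70/561)
j=2 picked index 3: u0 ∈ [10/187, 21/187)
j=3 picked index 5: u0 ∈ [2/33, 37/187)
j=4 picked index 5: u0 ∈ [-1/33, 20/187)
j=5 picked index 6: u0 ∈ [3/187, 86/561)
j=6 picked index 7: u0 ∈ [35/561, 101/561)
j=7 picked index 7: u0 ∈ [-16/561, 50/561)
j=8 picked index 9: u0 ∈ [7/187, 109/561)
j=9 picked index 9: u0 ∈ [-10/187, 58/561)
j=10 picked index 10: u0 ∈ [7/561, 1/11)
intersection: [35/561, 50/561)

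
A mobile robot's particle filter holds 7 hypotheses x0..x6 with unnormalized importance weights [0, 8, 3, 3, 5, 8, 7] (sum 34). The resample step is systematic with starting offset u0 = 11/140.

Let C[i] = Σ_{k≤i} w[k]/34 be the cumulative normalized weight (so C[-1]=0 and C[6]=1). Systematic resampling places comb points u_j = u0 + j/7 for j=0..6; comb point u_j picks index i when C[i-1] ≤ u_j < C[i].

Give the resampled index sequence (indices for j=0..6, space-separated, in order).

1 1 3 4 5 5 6

C = [0, 4/17, 11/34, 7/17, 19/34, 27/34, 1]
j=0: u_0=11/140 ∈ [0, 4/17) → index 1
j=1: u_1=31/140 ∈ [0, 4/17) → index 1
j=2: u_2=51/140 ∈ [11/34, 7/17) → index 3
j=3: u_3=71/140 ∈ [7/17, 19/34) → index 4
j=4: u_4=13/20 ∈ [19/34, 27/34) → index 5
j=5: u_5=111/140 ∈ [19/34, 27/34) → index 5
j=6: u_6=131/140 ∈ [27/34, 1) → index 6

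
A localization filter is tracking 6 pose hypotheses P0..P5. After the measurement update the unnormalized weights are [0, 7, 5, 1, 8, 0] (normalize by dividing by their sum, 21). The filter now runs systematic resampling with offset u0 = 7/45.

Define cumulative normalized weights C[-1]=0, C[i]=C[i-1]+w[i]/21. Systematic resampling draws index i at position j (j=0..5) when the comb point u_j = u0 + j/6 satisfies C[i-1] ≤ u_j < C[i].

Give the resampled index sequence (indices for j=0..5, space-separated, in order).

C = [0, 1/3, 4/7, 13/21, 1, 1]
j=0: u_0=7/45 ∈ [0, 1/3) → index 1
j=1: u_1=29/90 ∈ [0, 1/3) → index 1
j=2: u_2=22/45 ∈ [1/3, 4/7) → index 2
j=3: u_3=59/90 ∈ [13/21, 1) → index 4
j=4: u_4=37/45 ∈ [13/21, 1) → index 4
j=5: u_5=89/90 ∈ [13/21, 1) → index 4

1 1 2 4 4 4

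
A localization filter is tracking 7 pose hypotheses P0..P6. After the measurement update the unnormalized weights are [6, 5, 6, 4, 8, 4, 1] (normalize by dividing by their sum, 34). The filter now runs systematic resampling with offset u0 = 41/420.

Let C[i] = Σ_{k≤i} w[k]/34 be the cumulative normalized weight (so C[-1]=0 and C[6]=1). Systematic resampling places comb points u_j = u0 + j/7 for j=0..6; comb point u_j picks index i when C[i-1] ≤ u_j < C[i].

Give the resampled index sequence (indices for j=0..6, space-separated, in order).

C = [3/17, 11/34, 1/2, 21/34, 29/34, 33/34, 1]
j=0: u_0=41/420 ∈ [0, 3/17) → index 0
j=1: u_1=101/420 ∈ [3/17, 11/34) → index 1
j=2: u_2=23/60 ∈ [11/34, 1/2) → index 2
j=3: u_3=221/420 ∈ [1/2, 21/34) → index 3
j=4: u_4=281/420 ∈ [21/34, 29/34) → index 4
j=5: u_5=341/420 ∈ [21/34, 29/34) → index 4
j=6: u_6=401/420 ∈ [29/34, 33/34) → index 5

0 1 2 3 4 4 5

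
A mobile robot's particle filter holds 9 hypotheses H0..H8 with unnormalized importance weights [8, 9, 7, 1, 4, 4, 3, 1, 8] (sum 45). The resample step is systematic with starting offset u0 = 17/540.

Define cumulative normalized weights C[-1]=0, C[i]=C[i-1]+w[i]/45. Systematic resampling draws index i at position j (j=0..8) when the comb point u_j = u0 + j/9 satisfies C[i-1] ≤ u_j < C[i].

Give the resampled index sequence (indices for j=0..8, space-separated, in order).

0 0 1 1 2 4 5 7 8

C = [8/45, 17/45, 8/15, 5/9, 29/45, 11/15, 4/5, 37/45, 1]
j=0: u_0=17/540 ∈ [0, 8/45) → index 0
j=1: u_1=77/540 ∈ [0, 8/45) → index 0
j=2: u_2=137/540 ∈ [8/45, 17/45) → index 1
j=3: u_3=197/540 ∈ [8/45, 17/45) → index 1
j=4: u_4=257/540 ∈ [17/45, 8/15) → index 2
j=5: u_5=317/540 ∈ [5/9, 29/45) → index 4
j=6: u_6=377/540 ∈ [29/45, 11/15) → index 5
j=7: u_7=437/540 ∈ [4/5, 37/45) → index 7
j=8: u_8=497/540 ∈ [37/45, 1) → index 8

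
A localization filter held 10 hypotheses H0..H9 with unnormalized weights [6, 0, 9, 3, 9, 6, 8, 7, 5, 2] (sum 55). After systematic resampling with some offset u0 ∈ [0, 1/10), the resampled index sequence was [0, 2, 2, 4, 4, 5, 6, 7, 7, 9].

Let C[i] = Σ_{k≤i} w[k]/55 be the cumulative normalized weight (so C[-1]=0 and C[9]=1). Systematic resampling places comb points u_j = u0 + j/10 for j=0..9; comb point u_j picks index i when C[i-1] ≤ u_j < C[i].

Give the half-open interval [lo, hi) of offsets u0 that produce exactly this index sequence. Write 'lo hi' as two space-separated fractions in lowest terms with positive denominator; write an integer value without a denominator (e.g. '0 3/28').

C = [6/55, 6/55, 3/11, 18/55, 27/55, 3/5, 41/55, 48/55, 53/55, 1]
j=0 picked index 0: u0 ∈ [0, 6/55)
j=1 picked index 2: u0 ∈ [1/110, 19/110)
j=2 picked index 2: u0 ∈ [-1/11, 4/55)
j=3 picked index 4: u0 ∈ [3/110, 21/110)
j=4 picked index 4: u0 ∈ [-4/55, 1/11)
j=5 picked index 5: u0 ∈ [-1/110, 1/10)
j=6 picked index 6: u0 ∈ [0, 8/55)
j=7 picked index 7: u0 ∈ [1/22, 19/110)
j=8 picked index 7: u0 ∈ [-3/55, 4/55)
j=9 picked index 9: u0 ∈ [7/110, 1/10)
intersection: [7/110, 4/55)

7/110 4/55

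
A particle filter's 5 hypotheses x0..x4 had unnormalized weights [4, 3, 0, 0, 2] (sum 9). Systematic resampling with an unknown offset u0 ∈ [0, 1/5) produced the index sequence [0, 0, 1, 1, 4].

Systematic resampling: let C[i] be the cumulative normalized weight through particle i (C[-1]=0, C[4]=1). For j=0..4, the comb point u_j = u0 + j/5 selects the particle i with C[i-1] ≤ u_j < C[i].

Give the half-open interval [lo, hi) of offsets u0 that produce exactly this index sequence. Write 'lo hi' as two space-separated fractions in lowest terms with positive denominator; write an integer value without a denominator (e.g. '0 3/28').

2/45 8/45

C = [4/9, 7/9, 7/9, 7/9, 1]
j=0 picked index 0: u0 ∈ [0, 4/9)
j=1 picked index 0: u0 ∈ [-1/5, 11/45)
j=2 picked index 1: u0 ∈ [2/45, 17/45)
j=3 picked index 1: u0 ∈ [-7/45, 8/45)
j=4 picked index 4: u0 ∈ [-1/45, 1/5)
intersection: [2/45, 8/45)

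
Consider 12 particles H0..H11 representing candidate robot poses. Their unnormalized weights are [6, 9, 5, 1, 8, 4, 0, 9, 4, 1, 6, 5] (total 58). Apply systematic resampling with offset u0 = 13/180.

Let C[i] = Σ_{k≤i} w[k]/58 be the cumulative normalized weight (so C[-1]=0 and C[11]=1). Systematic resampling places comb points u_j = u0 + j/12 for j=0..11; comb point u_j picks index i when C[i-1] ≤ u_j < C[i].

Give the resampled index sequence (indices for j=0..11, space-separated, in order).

C = [3/29, 15/58, 10/29, 21/58, 1/2, 33/58, 33/58, 21/29, 23/29, 47/58, 53/58, 1]
j=0: u_0=13/180 ∈ [0, 3/29) → index 0
j=1: u_1=7/45 ∈ [3/29, 15/58) → index 1
j=2: u_2=43/180 ∈ [3/29, 15/58) → index 1
j=3: u_3=29/90 ∈ [15/58, 10/29) → index 2
j=4: u_4=73/180 ∈ [21/58, 1/2) → index 4
j=5: u_5=22/45 ∈ [21/58, 1/2) → index 4
j=6: u_6=103/180 ∈ [33/58, 21/29) → index 7
j=7: u_7=59/90 ∈ [33/58, 21/29) → index 7
j=8: u_8=133/180 ∈ [21/29, 23/29) → index 8
j=9: u_9=37/45 ∈ [47/58, 53/58) → index 10
j=10: u_10=163/180 ∈ [47/58, 53/58) → index 10
j=11: u_11=89/90 ∈ [53/58, 1) → index 11

0 1 1 2 4 4 7 7 8 10 10 11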